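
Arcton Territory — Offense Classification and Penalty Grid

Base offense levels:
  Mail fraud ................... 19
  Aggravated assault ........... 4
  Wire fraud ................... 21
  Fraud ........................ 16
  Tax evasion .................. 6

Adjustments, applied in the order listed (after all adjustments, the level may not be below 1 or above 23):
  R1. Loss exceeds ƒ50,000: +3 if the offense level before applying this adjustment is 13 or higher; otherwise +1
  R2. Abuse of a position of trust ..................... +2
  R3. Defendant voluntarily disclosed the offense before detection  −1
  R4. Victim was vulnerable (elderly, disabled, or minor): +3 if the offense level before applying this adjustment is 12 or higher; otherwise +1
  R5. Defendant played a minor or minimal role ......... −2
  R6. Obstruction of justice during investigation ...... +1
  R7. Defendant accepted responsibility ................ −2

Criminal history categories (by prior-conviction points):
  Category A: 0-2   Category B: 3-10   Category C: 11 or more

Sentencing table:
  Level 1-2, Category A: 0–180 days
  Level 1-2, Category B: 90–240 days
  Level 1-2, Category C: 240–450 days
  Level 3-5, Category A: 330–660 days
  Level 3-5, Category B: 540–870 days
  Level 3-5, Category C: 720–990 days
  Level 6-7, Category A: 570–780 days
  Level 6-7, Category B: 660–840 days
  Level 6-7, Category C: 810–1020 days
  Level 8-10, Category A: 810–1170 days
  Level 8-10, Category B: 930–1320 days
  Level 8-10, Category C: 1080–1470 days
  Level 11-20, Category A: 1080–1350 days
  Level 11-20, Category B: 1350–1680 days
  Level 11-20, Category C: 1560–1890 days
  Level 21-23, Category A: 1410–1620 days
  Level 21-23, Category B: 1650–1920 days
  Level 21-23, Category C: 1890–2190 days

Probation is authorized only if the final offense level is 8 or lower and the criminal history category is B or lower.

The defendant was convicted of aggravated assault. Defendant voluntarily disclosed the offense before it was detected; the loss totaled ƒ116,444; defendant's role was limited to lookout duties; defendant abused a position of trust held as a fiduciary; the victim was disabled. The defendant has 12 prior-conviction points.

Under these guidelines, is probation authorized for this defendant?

Base offense level for aggravated assault: 4.
R1 applies (level before this adjustment is 4 < 13, so +1): 4 + 1 = 5.
R2 applies: 5 + 2 = 7.
R3 applies: 7 − 1 = 6.
R4 applies (level before this adjustment is 6 < 12, so +1): 6 + 1 = 7.
R5 applies: 7 − 2 = 5.
R6 does not apply.
R7 does not apply.
Final offense level: 5.
Criminal history: 12 prior points → Category C (11+).
Level 5 falls in the 3-5 band.
Grid: Level 3-5 × Category C = 720-990 days.
Probation check: level 5 ≤ 8 and category C > B → not eligible.

No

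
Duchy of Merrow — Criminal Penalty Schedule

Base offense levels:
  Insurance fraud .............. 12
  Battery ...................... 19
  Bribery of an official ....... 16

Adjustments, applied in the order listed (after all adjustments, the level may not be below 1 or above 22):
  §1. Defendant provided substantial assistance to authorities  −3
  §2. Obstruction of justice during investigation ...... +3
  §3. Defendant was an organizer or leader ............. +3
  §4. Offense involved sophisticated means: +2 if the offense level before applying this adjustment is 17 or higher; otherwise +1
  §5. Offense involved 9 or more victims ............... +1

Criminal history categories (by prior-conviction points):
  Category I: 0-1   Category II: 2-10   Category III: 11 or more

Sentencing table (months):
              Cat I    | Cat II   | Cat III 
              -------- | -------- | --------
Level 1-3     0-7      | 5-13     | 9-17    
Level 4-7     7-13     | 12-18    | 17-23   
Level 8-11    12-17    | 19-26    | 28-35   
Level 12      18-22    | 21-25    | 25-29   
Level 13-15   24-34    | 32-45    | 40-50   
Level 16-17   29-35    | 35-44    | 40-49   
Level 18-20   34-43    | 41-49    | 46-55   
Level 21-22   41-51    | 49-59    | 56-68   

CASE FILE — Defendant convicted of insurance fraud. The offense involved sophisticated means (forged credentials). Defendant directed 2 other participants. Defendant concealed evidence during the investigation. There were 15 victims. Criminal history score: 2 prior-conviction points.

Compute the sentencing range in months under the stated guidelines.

49-59 months

Base offense level for insurance fraud: 12.
§2 applies: 12 + 3 = 15.
§3 applies: 15 + 3 = 18.
§4 applies (level before this adjustment is 18 ≥ 17, so +2): 18 + 2 = 20.
§5 applies: 20 + 1 = 21.
Final offense level: 21.
Criminal history: 2 prior points → Category II (2-10).
Level 21 falls in the 21-22 band.
Grid: Level 21-22 × Category II = 49-59 months.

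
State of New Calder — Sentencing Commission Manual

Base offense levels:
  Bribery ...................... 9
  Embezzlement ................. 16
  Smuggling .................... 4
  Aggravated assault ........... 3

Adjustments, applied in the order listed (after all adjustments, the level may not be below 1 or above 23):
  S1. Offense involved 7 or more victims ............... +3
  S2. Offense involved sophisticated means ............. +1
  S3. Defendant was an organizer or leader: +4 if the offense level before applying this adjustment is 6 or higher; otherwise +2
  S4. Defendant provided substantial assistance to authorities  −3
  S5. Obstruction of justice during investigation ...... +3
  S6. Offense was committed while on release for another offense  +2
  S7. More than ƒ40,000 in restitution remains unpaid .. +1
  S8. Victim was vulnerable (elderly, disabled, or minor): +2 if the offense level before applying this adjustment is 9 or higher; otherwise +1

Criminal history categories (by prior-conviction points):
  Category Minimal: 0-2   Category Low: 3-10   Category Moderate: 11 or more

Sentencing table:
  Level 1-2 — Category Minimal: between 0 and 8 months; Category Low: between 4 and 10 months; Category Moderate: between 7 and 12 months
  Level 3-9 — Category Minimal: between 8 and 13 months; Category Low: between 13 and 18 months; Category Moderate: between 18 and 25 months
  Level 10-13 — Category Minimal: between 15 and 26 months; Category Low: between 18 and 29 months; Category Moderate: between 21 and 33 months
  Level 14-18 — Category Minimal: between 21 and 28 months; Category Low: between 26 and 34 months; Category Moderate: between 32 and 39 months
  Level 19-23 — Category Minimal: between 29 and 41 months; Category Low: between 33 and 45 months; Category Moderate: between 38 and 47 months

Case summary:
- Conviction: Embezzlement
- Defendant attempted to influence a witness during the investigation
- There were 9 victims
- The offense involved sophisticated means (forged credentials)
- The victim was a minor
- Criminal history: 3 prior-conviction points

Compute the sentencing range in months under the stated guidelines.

Base offense level for embezzlement: 16.
S1 applies: 16 + 3 = 19.
S2 applies: 19 + 1 = 20.
S4 does not apply.
S5 applies: 20 + 3 = 23.
S6 does not apply.
S8 applies (level before this adjustment is 23 ≥ 9, so +2): 23 + 2 = 25.
Level 25 exceeds the maximum of 23; capped at 23.
Final offense level: 23.
Criminal history: 3 prior points → Category Low (3-10).
Level 23 falls in the 19-23 band.
Grid: Level 19-23 × Category Low = 33-45 months.

33-45 months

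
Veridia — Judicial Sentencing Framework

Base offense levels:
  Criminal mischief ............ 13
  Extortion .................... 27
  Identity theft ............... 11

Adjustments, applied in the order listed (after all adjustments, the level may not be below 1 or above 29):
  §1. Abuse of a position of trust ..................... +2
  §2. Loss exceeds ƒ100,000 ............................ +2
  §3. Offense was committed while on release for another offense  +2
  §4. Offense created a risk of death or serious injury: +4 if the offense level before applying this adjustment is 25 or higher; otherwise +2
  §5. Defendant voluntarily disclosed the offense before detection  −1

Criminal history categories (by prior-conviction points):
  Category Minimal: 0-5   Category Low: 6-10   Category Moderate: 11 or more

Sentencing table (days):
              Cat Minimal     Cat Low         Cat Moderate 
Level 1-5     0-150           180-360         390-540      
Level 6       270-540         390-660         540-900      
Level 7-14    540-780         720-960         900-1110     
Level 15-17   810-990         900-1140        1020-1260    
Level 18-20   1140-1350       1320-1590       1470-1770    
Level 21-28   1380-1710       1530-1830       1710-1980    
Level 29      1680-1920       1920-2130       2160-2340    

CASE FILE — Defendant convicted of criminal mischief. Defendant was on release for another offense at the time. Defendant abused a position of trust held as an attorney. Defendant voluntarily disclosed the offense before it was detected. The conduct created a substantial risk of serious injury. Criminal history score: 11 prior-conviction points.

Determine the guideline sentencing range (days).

1470-1770 days

Base offense level for criminal mischief: 13.
§1 applies: 13 + 2 = 15.
§3 applies: 15 + 2 = 17.
§4 applies (level before this adjustment is 17 < 25, so +2): 17 + 2 = 19.
§5 applies: 19 − 1 = 18.
Final offense level: 18.
Criminal history: 11 prior points → Category Moderate (11+).
Level 18 falls in the 18-20 band.
Grid: Level 18-20 × Category Moderate = 1470-1770 days.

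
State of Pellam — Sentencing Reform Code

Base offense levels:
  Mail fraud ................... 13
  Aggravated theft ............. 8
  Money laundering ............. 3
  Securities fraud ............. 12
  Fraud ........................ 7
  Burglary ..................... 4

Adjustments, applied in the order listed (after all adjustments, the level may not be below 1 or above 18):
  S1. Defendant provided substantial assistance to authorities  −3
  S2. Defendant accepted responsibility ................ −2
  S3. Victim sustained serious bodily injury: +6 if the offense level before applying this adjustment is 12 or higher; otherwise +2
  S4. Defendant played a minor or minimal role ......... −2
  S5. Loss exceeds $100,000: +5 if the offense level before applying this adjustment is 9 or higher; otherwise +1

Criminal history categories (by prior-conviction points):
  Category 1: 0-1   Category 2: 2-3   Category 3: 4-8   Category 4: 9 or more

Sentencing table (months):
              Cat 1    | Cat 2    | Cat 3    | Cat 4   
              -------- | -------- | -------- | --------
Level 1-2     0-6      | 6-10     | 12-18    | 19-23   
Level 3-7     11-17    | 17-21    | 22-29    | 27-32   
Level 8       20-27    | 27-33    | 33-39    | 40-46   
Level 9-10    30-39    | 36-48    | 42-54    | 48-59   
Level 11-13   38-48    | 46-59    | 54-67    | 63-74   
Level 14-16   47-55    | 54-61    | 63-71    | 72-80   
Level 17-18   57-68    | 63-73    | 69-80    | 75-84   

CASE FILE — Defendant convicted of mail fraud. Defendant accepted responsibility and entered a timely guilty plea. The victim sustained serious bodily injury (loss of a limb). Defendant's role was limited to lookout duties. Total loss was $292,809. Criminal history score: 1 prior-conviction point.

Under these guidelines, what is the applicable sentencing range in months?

47-55 months

Base offense level for mail fraud: 13.
S2 applies: 13 − 2 = 11.
S3 applies (level before this adjustment is 11 < 12, so +2): 11 + 2 = 13.
S4 applies: 13 − 2 = 11.
S5 applies (level before this adjustment is 11 ≥ 9, so +5): 11 + 5 = 16.
Final offense level: 16.
Criminal history: 1 prior point → Category 1 (0-1).
Level 16 falls in the 14-16 band.
Grid: Level 14-16 × Category 1 = 47-55 months.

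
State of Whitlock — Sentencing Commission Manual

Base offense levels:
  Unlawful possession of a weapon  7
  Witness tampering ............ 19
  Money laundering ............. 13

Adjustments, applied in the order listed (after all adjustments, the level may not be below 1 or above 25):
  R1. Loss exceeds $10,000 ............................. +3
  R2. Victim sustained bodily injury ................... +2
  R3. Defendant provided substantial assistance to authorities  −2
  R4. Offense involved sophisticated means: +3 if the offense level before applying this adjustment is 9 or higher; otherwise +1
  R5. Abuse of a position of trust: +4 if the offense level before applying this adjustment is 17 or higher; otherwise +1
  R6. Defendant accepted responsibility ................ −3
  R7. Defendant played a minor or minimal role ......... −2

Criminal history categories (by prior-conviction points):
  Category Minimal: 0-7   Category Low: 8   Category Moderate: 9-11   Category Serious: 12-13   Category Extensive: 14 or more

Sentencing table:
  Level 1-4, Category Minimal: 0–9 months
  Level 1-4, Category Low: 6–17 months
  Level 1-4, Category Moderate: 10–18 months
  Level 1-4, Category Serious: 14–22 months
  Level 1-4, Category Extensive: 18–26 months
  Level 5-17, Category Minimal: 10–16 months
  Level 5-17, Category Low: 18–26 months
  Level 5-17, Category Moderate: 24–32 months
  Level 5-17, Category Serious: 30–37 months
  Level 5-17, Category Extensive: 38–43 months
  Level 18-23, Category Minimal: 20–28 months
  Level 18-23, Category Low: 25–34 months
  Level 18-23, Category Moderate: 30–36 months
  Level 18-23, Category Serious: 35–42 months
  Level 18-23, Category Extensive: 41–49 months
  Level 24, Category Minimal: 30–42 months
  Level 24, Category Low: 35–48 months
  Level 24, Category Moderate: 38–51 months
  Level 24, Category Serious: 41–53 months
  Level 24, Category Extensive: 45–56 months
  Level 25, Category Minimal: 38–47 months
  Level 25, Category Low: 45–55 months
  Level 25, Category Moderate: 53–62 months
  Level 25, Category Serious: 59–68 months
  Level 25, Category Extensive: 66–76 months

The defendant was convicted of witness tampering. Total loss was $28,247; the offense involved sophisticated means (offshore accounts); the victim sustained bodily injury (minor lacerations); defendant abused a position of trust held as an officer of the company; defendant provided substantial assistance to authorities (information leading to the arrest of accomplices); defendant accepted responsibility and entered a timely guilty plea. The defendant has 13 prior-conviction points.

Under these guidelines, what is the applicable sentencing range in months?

Base offense level for witness tampering: 19.
R1 applies: 19 + 3 = 22.
R2 applies: 22 + 2 = 24.
R3 applies: 24 − 2 = 22.
R4 applies (level before this adjustment is 22 ≥ 9, so +3): 22 + 3 = 25.
R5 applies (level before this adjustment is 25 ≥ 17, so +4): 25 + 4 = 29.
R6 applies: 29 − 3 = 26.
R7 does not apply.
Level 26 exceeds the maximum of 25; capped at 25.
Final offense level: 25.
Criminal history: 13 prior points → Category Serious (12-13).
Level 25 falls in the 25 band.
Grid: Level 25 × Category Serious = 59-68 months.

59-68 months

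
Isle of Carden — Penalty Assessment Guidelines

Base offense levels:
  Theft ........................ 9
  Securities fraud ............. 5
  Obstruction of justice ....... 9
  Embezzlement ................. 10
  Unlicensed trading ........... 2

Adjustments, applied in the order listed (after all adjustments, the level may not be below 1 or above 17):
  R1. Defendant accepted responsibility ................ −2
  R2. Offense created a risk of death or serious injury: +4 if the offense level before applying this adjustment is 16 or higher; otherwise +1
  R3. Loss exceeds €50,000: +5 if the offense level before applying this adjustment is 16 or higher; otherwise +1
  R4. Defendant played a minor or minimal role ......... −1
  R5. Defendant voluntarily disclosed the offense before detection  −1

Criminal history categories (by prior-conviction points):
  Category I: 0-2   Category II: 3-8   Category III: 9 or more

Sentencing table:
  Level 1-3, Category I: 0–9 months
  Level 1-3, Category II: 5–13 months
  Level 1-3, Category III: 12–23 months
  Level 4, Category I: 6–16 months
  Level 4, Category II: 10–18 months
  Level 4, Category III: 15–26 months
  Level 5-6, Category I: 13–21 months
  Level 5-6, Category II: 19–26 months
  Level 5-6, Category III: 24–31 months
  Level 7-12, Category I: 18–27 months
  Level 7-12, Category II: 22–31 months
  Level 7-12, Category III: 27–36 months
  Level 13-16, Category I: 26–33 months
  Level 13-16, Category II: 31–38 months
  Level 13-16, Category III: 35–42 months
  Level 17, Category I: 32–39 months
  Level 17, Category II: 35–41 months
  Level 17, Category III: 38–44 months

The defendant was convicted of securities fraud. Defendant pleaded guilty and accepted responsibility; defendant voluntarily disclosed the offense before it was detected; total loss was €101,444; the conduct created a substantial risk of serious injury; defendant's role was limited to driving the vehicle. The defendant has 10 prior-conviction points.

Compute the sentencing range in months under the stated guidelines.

Base offense level for securities fraud: 5.
R1 applies: 5 − 2 = 3.
R2 applies (level before this adjustment is 3 < 16, so +1): 3 + 1 = 4.
R3 applies (level before this adjustment is 4 < 16, so +1): 4 + 1 = 5.
R4 applies: 5 − 1 = 4.
R5 applies: 4 − 1 = 3.
Final offense level: 3.
Criminal history: 10 prior points → Category III (9+).
Level 3 falls in the 1-3 band.
Grid: Level 1-3 × Category III = 12-23 months.

12-23 months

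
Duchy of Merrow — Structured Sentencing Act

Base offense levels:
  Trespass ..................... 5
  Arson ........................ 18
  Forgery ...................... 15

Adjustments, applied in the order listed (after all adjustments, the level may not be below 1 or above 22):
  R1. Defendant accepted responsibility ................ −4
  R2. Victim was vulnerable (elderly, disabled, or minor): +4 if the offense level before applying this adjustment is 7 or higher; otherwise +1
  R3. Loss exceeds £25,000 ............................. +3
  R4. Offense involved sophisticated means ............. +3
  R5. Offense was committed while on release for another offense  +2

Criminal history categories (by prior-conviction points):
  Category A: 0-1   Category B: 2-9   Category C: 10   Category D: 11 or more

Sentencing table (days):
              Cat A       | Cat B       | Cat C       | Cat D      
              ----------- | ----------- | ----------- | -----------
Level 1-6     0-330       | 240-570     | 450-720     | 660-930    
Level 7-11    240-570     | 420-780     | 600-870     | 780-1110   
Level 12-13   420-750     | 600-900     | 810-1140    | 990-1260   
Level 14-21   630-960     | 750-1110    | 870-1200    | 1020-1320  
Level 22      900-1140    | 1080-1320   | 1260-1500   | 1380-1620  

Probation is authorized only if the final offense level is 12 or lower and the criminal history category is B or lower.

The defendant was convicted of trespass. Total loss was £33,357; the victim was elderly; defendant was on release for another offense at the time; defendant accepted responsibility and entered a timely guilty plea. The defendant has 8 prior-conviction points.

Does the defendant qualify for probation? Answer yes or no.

Base offense level for trespass: 5.
R1 applies: 5 − 4 = 1.
R2 applies (level before this adjustment is 1 < 7, so +1): 1 + 1 = 2.
R3 applies: 2 + 3 = 5.
R4 does not apply.
R5 applies: 5 + 2 = 7.
Final offense level: 7.
Criminal history: 8 prior points → Category B (2-9).
Level 7 falls in the 7-11 band.
Grid: Level 7-11 × Category B = 420-780 days.
Probation check: level 7 ≤ 12 and category B ≤ B → eligible.

Yes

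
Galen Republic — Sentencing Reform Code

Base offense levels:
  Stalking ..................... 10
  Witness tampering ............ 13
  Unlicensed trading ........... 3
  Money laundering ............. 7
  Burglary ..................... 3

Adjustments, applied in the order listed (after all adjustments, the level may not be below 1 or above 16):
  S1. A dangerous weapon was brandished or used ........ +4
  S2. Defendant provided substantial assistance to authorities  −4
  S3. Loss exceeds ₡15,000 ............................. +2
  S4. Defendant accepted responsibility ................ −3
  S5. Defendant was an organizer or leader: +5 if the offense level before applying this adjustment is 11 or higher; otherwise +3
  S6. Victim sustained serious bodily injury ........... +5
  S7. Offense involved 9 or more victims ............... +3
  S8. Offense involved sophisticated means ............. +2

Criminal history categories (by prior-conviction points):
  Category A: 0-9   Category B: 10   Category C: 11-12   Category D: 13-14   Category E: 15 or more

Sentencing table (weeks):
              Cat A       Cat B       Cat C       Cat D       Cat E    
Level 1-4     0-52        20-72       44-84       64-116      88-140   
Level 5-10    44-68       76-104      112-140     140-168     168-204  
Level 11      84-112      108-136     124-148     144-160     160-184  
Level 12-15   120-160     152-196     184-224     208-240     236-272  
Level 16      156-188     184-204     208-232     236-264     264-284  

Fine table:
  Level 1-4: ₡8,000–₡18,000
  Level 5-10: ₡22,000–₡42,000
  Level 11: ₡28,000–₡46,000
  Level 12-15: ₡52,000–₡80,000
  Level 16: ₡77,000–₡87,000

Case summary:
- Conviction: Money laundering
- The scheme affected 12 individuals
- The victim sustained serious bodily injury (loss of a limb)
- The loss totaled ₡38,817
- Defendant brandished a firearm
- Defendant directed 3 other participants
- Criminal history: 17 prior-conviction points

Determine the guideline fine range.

₡77,000–₡87,000

Base offense level for money laundering: 7.
S1 applies: 7 + 4 = 11.
S3 applies: 11 + 2 = 13.
S4 does not apply.
S5 applies (level before this adjustment is 13 ≥ 11, so +5): 13 + 5 = 18.
S6 applies: 18 + 5 = 23.
S7 applies: 23 + 3 = 26.
Level 26 exceeds the maximum of 16; capped at 16.
Final offense level: 16.
Level 16 falls in the 16 band.
Fine table: Level 16 → ₡77,000–₡87,000.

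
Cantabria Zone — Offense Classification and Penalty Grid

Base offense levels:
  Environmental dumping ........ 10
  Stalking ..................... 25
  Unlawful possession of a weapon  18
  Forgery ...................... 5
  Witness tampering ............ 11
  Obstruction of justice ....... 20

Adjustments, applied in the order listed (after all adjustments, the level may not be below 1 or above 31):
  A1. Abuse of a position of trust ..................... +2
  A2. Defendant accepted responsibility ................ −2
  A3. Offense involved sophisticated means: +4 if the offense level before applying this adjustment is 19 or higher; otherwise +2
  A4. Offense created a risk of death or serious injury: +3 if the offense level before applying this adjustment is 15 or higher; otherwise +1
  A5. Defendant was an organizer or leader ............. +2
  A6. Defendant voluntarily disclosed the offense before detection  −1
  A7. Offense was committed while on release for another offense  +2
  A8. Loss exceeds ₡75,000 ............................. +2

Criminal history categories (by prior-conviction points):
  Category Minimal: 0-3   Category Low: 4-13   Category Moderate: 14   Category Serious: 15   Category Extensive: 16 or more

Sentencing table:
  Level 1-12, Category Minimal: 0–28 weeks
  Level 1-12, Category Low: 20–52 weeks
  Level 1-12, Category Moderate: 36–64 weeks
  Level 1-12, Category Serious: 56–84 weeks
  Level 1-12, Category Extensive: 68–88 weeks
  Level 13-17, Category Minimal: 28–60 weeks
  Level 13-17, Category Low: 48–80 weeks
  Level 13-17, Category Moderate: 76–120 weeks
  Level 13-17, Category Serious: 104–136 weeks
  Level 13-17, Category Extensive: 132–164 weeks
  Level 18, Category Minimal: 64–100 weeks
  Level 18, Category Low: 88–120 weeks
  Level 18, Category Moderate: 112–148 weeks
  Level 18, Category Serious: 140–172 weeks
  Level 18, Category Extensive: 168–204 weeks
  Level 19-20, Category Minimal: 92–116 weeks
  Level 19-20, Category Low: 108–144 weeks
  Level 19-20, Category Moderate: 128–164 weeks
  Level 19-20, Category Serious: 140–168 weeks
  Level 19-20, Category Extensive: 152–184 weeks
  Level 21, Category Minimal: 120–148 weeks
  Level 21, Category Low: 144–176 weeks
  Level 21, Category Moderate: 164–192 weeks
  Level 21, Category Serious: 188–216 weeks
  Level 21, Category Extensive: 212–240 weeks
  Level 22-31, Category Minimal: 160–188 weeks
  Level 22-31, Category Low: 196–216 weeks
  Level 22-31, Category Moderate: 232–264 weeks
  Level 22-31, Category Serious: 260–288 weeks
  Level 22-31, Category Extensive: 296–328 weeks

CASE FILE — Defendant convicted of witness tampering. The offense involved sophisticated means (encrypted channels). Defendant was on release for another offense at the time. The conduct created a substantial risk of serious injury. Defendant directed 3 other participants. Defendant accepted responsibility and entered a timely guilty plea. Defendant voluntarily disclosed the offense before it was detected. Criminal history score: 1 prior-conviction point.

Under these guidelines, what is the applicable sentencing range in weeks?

28-60 weeks

Base offense level for witness tampering: 11.
A1 does not apply.
A2 applies: 11 − 2 = 9.
A3 applies (level before this adjustment is 9 < 19, so +2): 9 + 2 = 11.
A4 applies (level before this adjustment is 11 < 15, so +1): 11 + 1 = 12.
A5 applies: 12 + 2 = 14.
A6 applies: 14 − 1 = 13.
A7 applies: 13 + 2 = 15.
Final offense level: 15.
Criminal history: 1 prior point → Category Minimal (0-3).
Level 15 falls in the 13-17 band.
Grid: Level 13-17 × Category Minimal = 28-60 weeks.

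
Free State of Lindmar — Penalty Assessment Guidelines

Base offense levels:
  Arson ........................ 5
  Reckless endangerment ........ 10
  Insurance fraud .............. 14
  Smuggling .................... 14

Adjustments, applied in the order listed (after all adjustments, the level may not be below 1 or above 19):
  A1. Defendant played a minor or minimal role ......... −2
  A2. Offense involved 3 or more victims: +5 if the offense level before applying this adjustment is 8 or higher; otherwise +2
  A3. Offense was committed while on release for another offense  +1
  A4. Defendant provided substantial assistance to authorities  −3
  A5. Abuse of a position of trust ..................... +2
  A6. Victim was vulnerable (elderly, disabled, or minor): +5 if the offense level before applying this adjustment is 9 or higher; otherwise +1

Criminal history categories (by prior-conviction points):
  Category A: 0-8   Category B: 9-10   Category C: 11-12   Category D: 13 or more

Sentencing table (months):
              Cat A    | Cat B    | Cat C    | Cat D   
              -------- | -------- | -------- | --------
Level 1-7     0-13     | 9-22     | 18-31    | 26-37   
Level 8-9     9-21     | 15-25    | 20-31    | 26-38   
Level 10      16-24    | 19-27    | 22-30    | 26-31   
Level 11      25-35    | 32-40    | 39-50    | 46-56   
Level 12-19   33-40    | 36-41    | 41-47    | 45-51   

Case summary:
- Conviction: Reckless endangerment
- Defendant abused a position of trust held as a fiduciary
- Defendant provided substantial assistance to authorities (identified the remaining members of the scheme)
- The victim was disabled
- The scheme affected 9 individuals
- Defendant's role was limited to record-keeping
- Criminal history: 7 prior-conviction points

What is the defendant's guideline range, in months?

Base offense level for reckless endangerment: 10.
A1 applies: 10 − 2 = 8.
A2 applies (level before this adjustment is 8 ≥ 8, so +5): 8 + 5 = 13.
A4 applies: 13 − 3 = 10.
A5 applies: 10 + 2 = 12.
A6 applies (level before this adjustment is 12 ≥ 9, so +5): 12 + 5 = 17.
Final offense level: 17.
Criminal history: 7 prior points → Category A (0-8).
Level 17 falls in the 12-19 band.
Grid: Level 12-19 × Category A = 33-40 months.

33-40 months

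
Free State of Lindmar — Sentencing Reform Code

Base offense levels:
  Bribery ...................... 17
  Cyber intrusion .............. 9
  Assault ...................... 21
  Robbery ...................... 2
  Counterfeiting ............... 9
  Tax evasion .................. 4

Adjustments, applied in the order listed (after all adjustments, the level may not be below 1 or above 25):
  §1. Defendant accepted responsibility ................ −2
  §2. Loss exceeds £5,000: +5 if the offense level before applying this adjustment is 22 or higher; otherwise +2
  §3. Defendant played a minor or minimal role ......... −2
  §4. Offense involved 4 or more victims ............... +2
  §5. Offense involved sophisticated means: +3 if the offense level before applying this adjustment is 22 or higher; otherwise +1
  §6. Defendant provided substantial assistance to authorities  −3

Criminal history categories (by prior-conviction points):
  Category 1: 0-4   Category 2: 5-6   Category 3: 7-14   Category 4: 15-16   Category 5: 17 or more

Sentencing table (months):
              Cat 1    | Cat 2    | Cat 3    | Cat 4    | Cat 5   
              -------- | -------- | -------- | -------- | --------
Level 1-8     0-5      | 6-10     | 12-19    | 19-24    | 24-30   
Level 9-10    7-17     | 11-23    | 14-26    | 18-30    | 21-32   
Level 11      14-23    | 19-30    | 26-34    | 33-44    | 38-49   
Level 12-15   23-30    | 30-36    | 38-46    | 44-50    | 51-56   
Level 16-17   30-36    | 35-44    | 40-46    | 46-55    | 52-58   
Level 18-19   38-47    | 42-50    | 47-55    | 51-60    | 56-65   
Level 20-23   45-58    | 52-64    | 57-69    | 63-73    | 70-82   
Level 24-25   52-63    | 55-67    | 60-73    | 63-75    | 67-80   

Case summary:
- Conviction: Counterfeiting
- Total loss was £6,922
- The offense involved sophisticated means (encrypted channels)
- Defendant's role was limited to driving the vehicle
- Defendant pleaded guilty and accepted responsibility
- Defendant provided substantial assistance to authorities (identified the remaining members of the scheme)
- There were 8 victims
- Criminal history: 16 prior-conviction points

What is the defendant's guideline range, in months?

Base offense level for counterfeiting: 9.
§1 applies: 9 − 2 = 7.
§2 applies (level before this adjustment is 7 < 22, so +2): 7 + 2 = 9.
§3 applies: 9 − 2 = 7.
§4 applies: 7 + 2 = 9.
§5 applies (level before this adjustment is 9 < 22, so +1): 9 + 1 = 10.
§6 applies: 10 − 3 = 7.
Final offense level: 7.
Criminal history: 16 prior points → Category 4 (15-16).
Level 7 falls in the 1-8 band.
Grid: Level 1-8 × Category 4 = 19-24 months.

19-24 months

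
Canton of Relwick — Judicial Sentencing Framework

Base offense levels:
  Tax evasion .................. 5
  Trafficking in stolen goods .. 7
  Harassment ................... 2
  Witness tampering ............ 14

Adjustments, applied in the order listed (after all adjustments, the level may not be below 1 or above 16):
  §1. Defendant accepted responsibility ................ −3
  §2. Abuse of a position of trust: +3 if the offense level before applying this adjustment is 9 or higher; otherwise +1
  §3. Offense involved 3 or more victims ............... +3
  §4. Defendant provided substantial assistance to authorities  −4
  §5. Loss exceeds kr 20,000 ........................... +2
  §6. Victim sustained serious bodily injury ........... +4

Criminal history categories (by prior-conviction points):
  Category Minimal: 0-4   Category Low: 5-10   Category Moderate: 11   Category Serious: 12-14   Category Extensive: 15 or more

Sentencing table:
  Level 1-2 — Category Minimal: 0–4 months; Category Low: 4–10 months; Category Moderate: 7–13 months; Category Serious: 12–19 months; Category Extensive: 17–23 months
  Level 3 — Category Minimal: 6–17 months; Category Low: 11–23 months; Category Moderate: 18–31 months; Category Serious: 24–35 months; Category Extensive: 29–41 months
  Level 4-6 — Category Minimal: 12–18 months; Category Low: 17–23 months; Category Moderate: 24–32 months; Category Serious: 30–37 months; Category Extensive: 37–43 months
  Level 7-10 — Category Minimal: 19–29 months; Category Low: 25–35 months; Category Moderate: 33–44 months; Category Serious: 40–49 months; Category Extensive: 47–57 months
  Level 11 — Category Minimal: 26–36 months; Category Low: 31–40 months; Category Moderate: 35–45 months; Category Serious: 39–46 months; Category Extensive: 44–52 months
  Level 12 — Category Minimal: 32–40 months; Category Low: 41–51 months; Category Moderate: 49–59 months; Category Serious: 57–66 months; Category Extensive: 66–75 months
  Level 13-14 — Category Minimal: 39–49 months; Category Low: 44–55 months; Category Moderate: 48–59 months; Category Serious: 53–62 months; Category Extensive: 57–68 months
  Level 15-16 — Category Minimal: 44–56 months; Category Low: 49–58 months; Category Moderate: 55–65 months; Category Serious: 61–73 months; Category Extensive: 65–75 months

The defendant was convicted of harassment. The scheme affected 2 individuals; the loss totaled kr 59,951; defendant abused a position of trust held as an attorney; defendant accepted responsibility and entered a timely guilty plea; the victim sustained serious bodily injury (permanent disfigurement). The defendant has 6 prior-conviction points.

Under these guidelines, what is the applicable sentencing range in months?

Base offense level for harassment: 2.
§1 applies: 2 − 3 = -1.
§2 applies (level before this adjustment is -1 < 9, so +1): -1 + 1 = 0.
§3 does not apply.
§5 applies: 0 + 2 = 2.
§6 applies: 2 + 4 = 6.
Final offense level: 6.
Criminal history: 6 prior points → Category Low (5-10).
Level 6 falls in the 4-6 band.
Grid: Level 4-6 × Category Low = 17-23 months.

17-23 months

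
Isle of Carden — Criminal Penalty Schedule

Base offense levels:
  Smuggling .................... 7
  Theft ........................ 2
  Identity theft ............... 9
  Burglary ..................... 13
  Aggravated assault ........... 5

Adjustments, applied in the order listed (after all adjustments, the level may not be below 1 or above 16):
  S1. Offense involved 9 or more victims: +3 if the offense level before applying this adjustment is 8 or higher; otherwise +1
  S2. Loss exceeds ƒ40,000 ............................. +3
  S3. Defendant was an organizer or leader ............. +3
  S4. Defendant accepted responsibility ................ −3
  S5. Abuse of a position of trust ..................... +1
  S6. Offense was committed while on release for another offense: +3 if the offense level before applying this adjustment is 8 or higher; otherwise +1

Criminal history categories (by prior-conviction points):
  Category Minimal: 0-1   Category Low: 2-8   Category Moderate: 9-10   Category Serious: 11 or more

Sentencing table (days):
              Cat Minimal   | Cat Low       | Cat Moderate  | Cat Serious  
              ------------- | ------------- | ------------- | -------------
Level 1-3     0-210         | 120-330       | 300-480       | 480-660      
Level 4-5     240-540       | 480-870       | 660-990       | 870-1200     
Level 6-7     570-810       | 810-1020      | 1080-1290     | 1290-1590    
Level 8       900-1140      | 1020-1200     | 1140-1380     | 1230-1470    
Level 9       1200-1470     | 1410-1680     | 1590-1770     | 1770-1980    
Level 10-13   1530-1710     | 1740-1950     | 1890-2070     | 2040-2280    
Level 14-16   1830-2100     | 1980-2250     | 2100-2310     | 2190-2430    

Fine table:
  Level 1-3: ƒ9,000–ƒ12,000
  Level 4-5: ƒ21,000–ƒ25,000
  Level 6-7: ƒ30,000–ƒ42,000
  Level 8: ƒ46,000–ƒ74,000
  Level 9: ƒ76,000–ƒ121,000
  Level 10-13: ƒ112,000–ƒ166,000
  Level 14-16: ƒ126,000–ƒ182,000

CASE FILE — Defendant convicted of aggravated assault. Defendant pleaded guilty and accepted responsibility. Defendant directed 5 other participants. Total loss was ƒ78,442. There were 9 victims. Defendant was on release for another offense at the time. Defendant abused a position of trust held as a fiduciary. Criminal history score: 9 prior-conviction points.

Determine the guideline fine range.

ƒ112,000–ƒ166,000

Base offense level for aggravated assault: 5.
S1 applies (level before this adjustment is 5 < 8, so +1): 5 + 1 = 6.
S2 applies: 6 + 3 = 9.
S3 applies: 9 + 3 = 12.
S4 applies: 12 − 3 = 9.
S5 applies: 9 + 1 = 10.
S6 applies (level before this adjustment is 10 ≥ 8, so +3): 10 + 3 = 13.
Final offense level: 13.
Level 13 falls in the 10-13 band.
Fine table: Level 10-13 → ƒ112,000–ƒ166,000.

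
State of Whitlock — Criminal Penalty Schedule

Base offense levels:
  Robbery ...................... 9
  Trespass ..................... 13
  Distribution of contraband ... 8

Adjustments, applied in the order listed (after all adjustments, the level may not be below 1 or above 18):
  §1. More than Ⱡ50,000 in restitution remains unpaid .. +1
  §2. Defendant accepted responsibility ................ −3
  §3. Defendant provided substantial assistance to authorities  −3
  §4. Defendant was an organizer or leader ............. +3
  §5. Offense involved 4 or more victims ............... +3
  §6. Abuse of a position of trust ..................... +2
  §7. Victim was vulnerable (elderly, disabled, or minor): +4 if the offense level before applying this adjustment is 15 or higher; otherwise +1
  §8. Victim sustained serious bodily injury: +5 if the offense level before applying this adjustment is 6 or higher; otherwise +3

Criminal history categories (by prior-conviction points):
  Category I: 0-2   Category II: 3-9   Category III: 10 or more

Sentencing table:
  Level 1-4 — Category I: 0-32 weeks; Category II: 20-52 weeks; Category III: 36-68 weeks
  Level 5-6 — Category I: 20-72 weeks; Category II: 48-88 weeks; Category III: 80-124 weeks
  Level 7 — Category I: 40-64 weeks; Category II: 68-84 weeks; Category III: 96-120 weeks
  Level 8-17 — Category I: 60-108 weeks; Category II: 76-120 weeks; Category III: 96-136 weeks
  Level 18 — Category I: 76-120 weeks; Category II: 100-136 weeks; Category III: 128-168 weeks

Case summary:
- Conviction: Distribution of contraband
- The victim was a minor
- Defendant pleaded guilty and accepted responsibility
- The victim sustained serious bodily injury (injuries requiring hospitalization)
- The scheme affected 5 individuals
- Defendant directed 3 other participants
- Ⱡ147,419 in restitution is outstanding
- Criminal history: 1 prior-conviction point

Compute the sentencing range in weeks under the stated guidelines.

76-120 weeks

Base offense level for distribution of contraband: 8.
§1 applies: 8 + 1 = 9.
§2 applies: 9 − 3 = 6.
§4 applies: 6 + 3 = 9.
§5 applies: 9 + 3 = 12.
§7 applies (level before this adjustment is 12 < 15, so +1): 12 + 1 = 13.
§8 applies (level before this adjustment is 13 ≥ 6, so +5): 13 + 5 = 18.
Final offense level: 18.
Criminal history: 1 prior point → Category I (0-2).
Level 18 falls in the 18 band.
Grid: Level 18 × Category I = 76-120 weeks.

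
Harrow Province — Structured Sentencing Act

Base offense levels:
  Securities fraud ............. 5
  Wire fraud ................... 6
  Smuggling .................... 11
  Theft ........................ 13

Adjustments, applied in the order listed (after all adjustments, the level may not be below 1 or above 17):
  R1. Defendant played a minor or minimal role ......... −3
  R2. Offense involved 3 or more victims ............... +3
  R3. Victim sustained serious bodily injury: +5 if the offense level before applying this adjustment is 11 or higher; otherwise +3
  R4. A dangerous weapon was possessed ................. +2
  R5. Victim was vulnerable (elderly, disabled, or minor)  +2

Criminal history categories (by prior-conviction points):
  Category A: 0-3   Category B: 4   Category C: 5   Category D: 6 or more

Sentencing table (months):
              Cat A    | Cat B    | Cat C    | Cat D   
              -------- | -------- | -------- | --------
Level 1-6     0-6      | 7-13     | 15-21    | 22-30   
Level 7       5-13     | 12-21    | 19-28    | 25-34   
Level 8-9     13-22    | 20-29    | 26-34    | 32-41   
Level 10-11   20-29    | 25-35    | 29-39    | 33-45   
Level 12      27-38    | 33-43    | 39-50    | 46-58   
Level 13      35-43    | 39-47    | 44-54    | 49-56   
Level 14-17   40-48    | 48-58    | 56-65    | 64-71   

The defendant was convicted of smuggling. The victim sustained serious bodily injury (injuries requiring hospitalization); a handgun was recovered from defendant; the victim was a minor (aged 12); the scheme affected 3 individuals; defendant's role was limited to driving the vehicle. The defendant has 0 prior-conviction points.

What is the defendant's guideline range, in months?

40-48 months

Base offense level for smuggling: 11.
R1 applies: 11 − 3 = 8.
R2 applies: 8 + 3 = 11.
R3 applies (level before this adjustment is 11 ≥ 11, so +5): 11 + 5 = 16.
R4 applies: 16 + 2 = 18.
R5 applies: 18 + 2 = 20.
Level 20 exceeds the maximum of 17; capped at 17.
Final offense level: 17.
Criminal history: 0 prior points → Category A (0-3).
Level 17 falls in the 14-17 band.
Grid: Level 14-17 × Category A = 40-48 months.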